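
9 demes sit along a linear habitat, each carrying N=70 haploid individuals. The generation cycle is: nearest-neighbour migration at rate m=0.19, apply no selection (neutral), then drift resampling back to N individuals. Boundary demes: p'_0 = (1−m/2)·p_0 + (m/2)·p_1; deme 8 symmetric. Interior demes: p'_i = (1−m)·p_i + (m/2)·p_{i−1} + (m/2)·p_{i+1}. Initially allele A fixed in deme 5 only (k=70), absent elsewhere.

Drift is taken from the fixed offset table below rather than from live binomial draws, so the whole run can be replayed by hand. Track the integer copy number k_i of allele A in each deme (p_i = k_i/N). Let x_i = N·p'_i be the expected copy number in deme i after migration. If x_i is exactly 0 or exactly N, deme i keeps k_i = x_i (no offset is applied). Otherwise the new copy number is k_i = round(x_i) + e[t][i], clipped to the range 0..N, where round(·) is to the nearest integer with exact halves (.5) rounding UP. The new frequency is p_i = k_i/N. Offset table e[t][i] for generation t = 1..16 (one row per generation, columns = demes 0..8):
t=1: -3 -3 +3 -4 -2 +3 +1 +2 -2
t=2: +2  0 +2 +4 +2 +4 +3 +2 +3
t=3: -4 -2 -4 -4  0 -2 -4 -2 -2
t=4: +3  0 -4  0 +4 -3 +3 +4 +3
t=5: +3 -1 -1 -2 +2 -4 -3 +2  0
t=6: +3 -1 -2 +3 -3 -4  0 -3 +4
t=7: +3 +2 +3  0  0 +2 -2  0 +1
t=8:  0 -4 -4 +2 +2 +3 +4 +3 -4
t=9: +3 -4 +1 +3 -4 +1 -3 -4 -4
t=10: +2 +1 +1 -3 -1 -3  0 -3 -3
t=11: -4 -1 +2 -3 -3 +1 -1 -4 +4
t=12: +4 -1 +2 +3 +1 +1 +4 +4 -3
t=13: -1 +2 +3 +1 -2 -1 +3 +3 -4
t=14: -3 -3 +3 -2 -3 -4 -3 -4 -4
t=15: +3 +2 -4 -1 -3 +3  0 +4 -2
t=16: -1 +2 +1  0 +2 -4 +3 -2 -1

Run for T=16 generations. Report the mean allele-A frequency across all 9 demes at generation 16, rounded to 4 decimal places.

0.1032

t=0: k=[0 0 0 0 0 70 0 0 0]
t=1: x=[0.0000 0.0000 0.0000 0.0000 6.6500 56.7000 6.6500 0.0000 0.0000] k=[0 0 0 0 5 60 8 0 0]
t=2: x=[0.0000 0.0000 0.0000 0.4750 9.7500 49.8350 12.1800 0.7600 0.0000] k=[0 0 0 4 12 54 15 3 0]
t=3: x=[0.0000 0.0000 0.3800 4.3800 15.2300 46.3050 17.5650 3.8550 0.2850] k=[0 0 0 0 15 44 14 2 0]
t=4: x=[0.0000 0.0000 0.0000 1.4250 16.3300 38.3950 15.7100 2.9500 0.1900] k=[0 0 0 1 20 35 19 7 3]
t=5: x=[0.0000 0.0000 0.0950 2.7100 19.6200 32.0550 19.3800 7.7600 3.3800] k=[0 0 0 1 22 28 16 10 3]
t=6: x=[0.0000 0.0000 0.0950 2.9000 20.5750 26.2900 16.5700 9.9050 3.6650] k=[0 0 0 6 18 22 17 7 8]
t=7: x=[0.0000 0.0000 0.5700 6.5700 17.2400 21.1450 16.5250 8.0450 7.9050] k=[0 0 4 7 17 23 15 8 9]
t=8: x=[0.0000 0.3800 3.9050 7.6650 16.6200 21.6700 15.0950 8.7600 8.9050] k=[0 0 0 10 19 25 19 12 5]
t=9: x=[0.0000 0.0000 0.9500 9.9050 18.7150 23.8600 18.9050 12.0000 5.6650] k=[0 0 2 13 15 25 16 8 2]
t=10: x=[0.0000 0.1900 2.8550 12.1450 15.7600 23.1950 16.0950 8.1900 2.5700] k=[0 1 4 9 15 20 16 5 0]
t=11: x=[0.0950 1.1900 4.1900 9.0950 14.9050 19.1450 15.3350 5.5700 0.4750] k=[0 0 6 6 12 20 14 2 4]
t=12: x=[0.0000 0.5700 5.4300 6.5700 12.1900 18.6700 13.4300 3.3300 3.8100] k=[0 0 7 10 13 20 17 7 1]
t=13: x=[0.0000 0.6650 6.6200 10.0000 13.3800 19.0500 16.3350 7.3800 1.5700] k=[0 3 10 11 11 18 19 10 0]
t=14: x=[0.2850 3.3800 9.4300 10.9050 11.6650 17.4300 18.0500 9.9050 0.9500] k=[0 0 12 9 9 13 15 6 0]
t=15: x=[0.0000 1.1400 10.5750 9.2850 9.3800 12.8100 13.9550 6.2850 0.5700] k=[0 3 7 8 6 16 14 10 0]
t=16: x=[0.2850 3.0950 6.7150 7.7150 7.1400 14.8600 13.8100 9.4300 0.9500] k=[0 5 8 8 9 11 17 7 0]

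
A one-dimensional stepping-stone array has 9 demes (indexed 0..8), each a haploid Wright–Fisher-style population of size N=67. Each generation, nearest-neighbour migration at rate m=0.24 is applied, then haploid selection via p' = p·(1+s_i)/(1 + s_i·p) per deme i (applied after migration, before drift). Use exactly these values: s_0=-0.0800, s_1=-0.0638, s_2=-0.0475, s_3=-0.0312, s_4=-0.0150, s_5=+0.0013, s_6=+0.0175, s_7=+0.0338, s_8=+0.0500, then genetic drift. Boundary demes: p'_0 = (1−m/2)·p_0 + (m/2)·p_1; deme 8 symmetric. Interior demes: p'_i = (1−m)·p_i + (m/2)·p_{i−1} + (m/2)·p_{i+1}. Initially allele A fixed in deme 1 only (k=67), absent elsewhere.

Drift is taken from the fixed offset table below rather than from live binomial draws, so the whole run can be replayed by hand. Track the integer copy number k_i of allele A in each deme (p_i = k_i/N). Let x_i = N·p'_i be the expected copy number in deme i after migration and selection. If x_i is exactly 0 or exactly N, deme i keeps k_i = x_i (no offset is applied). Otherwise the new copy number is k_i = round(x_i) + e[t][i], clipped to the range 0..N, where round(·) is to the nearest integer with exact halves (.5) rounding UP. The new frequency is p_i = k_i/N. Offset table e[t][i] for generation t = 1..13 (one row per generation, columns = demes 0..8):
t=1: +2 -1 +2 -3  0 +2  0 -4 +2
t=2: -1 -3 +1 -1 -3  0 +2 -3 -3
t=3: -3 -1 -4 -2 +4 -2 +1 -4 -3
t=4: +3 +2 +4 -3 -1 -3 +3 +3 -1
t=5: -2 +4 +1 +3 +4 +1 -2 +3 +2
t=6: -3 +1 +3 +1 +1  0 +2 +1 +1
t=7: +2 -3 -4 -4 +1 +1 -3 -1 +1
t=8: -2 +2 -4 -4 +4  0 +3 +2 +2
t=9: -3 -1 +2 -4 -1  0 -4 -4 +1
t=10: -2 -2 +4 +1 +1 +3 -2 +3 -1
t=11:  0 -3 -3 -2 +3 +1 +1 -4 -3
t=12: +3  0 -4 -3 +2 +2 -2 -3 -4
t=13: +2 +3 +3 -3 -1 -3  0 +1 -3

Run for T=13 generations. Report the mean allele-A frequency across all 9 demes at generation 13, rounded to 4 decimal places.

0.0580

t=0: k=[0 67 0 0 0 0 0 0 0]
t=1: x=[7.4685 50.1006 7.7020 0.0000 0.0000 0.0000 0.0000 0.0000 0.0000] k=[9 49 10 0 0 0 0 0 0]
t=2: x=[12.9087 38.4454 12.9636 1.1632 0.0000 0.0000 0.0000 0.0000 0.0000] k=[12 35 14 0 0 0 0 0 0]
t=3: x=[13.8228 28.6342 14.2854 1.6289 0.0000 0.0000 0.0000 0.0000 0.0000] k=[11 28 10 0 0 0 0 0 0]
t=4: x=[12.1865 22.7982 10.5212 1.1632 0.0000 0.0000 0.0000 0.0000 0.0000] k=[15 25 15 0 0 0 0 0 0]
t=5: x=[15.1980 21.6235 13.8575 1.7453 0.0000 0.0000 0.0000 0.0000 0.0000] k=[13 26 15 5 0 0 0 0 0]
t=6: x=[13.6322 22.1322 14.5579 5.4395 0.5911 0.0000 0.0000 0.0000 0.0000] k=[11 23 18 6 2 0 0 0 0]
t=7: x=[11.6174 20.0224 16.5462 6.7648 2.2075 0.2403 0.0000 0.0000 0.0000] k=[14 17 13 3 3 1 0 0 0]
t=8: x=[13.4417 15.3654 11.7994 4.0769 2.7203 1.1214 0.1221 0.0000 0.0000] k=[11 17 8 0 7 1 3 0 0]
t=9: x=[10.9354 14.4392 7.7791 1.7453 5.3649 1.9625 2.4405 0.3721 0.0000] k=[8 13 10 0 4 2 0 0 0]
t=10: x=[7.9941 11.4026 8.7819 1.6289 3.2332 2.0025 0.2442 0.0000 0.0000] k=[6 9 13 3 4 5 0 0 0]
t=11: x=[5.8960 8.6129 10.8695 4.1937 3.9435 4.2852 0.6104 0.0000 0.0000] k=[6 6 8 2 7 5 2 0 0]
t=12: x=[5.5598 5.8768 6.7392 3.2214 6.0760 4.8859 2.1559 0.2481 0.0000] k=[9 6 3 0 8 7 0 0 0]
t=13: x=[8.0317 5.6495 2.8636 1.2796 6.8268 6.2874 0.8545 0.0000 0.0000] k=[10 9 6 0 6 3 1 0 0]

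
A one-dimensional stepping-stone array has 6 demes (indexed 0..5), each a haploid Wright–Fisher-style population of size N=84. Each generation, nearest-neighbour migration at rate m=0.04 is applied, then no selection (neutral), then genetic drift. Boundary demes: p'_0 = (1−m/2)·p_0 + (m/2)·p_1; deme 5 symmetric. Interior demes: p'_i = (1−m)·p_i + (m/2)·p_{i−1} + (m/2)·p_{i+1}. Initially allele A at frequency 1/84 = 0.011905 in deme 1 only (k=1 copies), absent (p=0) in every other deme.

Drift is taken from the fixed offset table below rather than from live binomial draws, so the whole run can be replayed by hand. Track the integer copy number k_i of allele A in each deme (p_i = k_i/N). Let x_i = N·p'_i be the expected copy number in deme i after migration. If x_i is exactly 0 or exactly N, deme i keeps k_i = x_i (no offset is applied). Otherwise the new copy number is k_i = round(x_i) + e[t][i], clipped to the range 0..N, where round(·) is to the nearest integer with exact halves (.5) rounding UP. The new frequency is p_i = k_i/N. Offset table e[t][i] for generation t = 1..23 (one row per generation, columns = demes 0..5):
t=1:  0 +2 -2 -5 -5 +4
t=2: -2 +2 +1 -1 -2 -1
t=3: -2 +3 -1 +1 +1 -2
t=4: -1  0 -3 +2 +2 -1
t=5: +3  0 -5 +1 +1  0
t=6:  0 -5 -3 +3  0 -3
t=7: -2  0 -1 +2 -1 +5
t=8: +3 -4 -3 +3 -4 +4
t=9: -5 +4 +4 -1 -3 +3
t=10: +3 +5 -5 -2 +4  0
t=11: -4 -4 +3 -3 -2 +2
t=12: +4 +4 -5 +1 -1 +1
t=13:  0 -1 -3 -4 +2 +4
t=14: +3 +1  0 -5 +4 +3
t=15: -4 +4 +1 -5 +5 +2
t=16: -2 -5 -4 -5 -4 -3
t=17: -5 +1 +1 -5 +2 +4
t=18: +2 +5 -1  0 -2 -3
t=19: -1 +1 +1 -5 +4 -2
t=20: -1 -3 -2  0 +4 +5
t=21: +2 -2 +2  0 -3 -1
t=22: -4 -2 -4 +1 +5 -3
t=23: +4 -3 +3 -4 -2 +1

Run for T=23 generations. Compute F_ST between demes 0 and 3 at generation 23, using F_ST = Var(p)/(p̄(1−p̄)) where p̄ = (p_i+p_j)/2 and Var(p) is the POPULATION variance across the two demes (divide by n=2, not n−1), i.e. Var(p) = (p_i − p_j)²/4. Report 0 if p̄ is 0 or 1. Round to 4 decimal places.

0.0244

t=0: k=[0 1 0 0 0 0]
t=1: x=[0.0200 0.9600 0.0200 0.0000 0.0000 0.0000] k=[0 3 0 0 0 0]
t=2: x=[0.0600 2.8800 0.0600 0.0000 0.0000 0.0000] k=[0 5 1 0 0 0]
t=3: x=[0.1000 4.8200 1.0600 0.0200 0.0000 0.0000] k=[0 8 0 1 0 0]
t=4: x=[0.1600 7.6800 0.1800 0.9600 0.0200 0.0000] k=[0 8 0 3 2 0]
t=5: x=[0.1600 7.6800 0.2200 2.9200 1.9800 0.0400] k=[3 8 0 4 3 0]
t=6: x=[3.1000 7.7400 0.2400 3.9000 2.9600 0.0600] k=[3 3 0 7 3 0]
t=7: x=[3.0000 2.9400 0.2000 6.7800 3.0200 0.0600] k=[1 3 0 9 2 5]
t=8: x=[1.0400 2.9000 0.2400 8.6800 2.2000 4.9400] k=[4 0 0 12 0 9]
t=9: x=[3.9200 0.0800 0.2400 11.5200 0.4200 8.8200] k=[0 4 4 11 0 12]
t=10: x=[0.0800 3.9200 4.1400 10.6400 0.4600 11.7600] k=[3 9 0 9 4 12]
t=11: x=[3.1200 8.7000 0.3600 8.7200 4.2600 11.8400] k=[0 5 3 6 2 14]
t=12: x=[0.1000 4.8600 3.1000 5.8600 2.3200 13.7600] k=[4 9 0 7 1 15]
t=13: x=[4.1000 8.7200 0.3200 6.7400 1.4000 14.7200] k=[4 8 0 3 3 19]
t=14: x=[4.0800 7.7600 0.2200 2.9400 3.3200 18.6800] k=[7 9 0 0 7 22]
t=15: x=[7.0400 8.7800 0.1800 0.1400 7.1600 21.7000] k=[3 13 1 0 12 24]
t=16: x=[3.2000 12.5600 1.2200 0.2600 12.0000 23.7600] k=[1 8 0 0 8 21]
t=17: x=[1.1400 7.7000 0.1600 0.1600 8.1000 20.7400] k=[0 9 1 0 10 25]
t=18: x=[0.1800 8.6600 1.1400 0.2200 10.1000 24.7000] k=[2 14 0 0 8 22]
t=19: x=[2.2400 13.4800 0.2800 0.1600 8.1200 21.7200] k=[1 14 1 0 12 20]
t=20: x=[1.2600 13.4800 1.2400 0.2600 11.9200 19.8400] k=[0 10 0 0 16 25]
t=21: x=[0.2000 9.6000 0.2000 0.3200 15.8600 24.8200] k=[2 8 2 0 13 24]
t=22: x=[2.1200 7.7600 2.0800 0.3000 12.9600 23.7800] k=[0 6 0 1 18 21]
t=23: x=[0.1200 5.7600 0.1400 1.3200 17.7200 20.9400] k=[4 3 3 0 16 22]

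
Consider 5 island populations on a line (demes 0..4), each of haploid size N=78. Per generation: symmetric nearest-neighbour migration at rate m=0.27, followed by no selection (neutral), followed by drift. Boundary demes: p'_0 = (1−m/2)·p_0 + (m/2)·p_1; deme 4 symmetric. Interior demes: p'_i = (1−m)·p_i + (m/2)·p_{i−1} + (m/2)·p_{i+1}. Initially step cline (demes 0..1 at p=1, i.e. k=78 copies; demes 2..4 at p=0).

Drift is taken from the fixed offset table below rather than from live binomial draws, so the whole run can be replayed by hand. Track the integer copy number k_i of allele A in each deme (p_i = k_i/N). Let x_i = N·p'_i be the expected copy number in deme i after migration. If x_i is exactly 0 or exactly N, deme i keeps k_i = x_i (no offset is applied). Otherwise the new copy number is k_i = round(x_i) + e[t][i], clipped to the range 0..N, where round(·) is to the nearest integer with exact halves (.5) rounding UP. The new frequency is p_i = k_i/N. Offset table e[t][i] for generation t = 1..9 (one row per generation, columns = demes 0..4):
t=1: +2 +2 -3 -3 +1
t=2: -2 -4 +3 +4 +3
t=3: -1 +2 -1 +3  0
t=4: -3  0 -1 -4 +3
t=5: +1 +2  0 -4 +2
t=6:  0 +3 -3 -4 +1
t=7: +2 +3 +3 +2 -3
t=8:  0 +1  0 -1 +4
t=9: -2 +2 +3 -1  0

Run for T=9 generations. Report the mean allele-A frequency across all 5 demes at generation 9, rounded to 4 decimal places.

0.4308

t=0: k=[78 78 0 0 0]
t=1: x=[78.0000 67.4700 10.5300 0.0000 0.0000] k=[78 69 8 0 0]
t=2: x=[76.7850 61.9800 15.1550 1.0800 0.0000] k=[75 58 18 5 0]
t=3: x=[72.7050 54.8950 21.6450 6.0800 0.6750] k=[72 57 21 9 1]
t=4: x=[69.9750 54.1650 24.2400 9.5400 2.0800] k=[67 54 23 6 5]
t=5: x=[65.2450 51.5700 24.8900 8.1600 5.1350] k=[66 54 25 4 7]
t=6: x=[64.3800 51.7050 26.0800 7.2400 6.5950] k=[64 55 23 3 8]
t=7: x=[62.7850 51.8950 24.6200 6.3750 7.3250] k=[65 55 28 8 4]
t=8: x=[63.6500 52.7050 28.9450 10.1600 4.5400] k=[64 54 29 9 9]
t=9: x=[62.6500 51.9750 29.6750 11.7000 9.0000] k=[61 54 33 11 9]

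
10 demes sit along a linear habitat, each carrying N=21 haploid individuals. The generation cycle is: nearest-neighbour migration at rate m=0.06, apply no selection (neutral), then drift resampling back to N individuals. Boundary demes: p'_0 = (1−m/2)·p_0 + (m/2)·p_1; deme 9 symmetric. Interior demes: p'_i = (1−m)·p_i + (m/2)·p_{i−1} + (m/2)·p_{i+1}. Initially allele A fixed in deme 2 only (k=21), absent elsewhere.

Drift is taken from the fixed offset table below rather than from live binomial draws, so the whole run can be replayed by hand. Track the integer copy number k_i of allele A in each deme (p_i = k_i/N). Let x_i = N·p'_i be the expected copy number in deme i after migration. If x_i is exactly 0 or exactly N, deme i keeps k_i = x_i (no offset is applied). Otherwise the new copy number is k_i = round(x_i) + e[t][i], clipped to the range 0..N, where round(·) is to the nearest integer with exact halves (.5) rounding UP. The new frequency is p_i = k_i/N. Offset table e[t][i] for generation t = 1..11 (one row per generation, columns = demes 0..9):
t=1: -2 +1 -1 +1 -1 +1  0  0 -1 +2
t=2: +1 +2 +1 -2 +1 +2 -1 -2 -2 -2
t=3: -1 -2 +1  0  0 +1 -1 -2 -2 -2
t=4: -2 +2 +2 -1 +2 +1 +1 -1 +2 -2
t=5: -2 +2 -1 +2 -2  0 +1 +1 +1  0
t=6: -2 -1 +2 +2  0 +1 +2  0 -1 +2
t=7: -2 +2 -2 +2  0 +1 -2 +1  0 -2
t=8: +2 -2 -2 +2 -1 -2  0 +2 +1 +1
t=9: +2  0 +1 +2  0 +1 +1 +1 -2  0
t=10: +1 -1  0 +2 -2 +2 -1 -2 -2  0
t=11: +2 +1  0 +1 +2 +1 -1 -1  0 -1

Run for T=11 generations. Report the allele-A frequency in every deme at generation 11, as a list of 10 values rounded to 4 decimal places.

t=0: k=[0 0 21 0 0 0 0 0 0 0]
t=1: x=[0.0000 0.6300 19.7400 0.6300 0.0000 0.0000 0.0000 0.0000 0.0000 0.0000] k=[0 2 19 2 0 0 0 0 0 0]
t=2: x=[0.0600 2.4500 17.9800 2.4500 0.0600 0.0000 0.0000 0.0000 0.0000 0.0000] k=[1 4 19 0 1 0 0 0 0 0]
t=3: x=[1.0900 4.3600 17.9800 0.6000 0.9400 0.0300 0.0000 0.0000 0.0000 0.0000] k=[0 2 19 1 1 1 0 0 0 0]
t=4: x=[0.0600 2.4500 17.9500 1.5400 1.0000 0.9700 0.0300 0.0000 0.0000 0.0000] k=[0 4 20 1 3 2 1 0 0 0]
t=5: x=[0.1200 4.3600 18.9500 1.6300 2.9100 2.0000 1.0000 0.0300 0.0000 0.0000] k=[0 6 18 4 1 2 2 1 0 0]
t=6: x=[0.1800 6.1800 17.2200 4.3300 1.1200 1.9700 1.9700 1.0000 0.0300 0.0000] k=[0 5 19 6 1 3 4 1 0 0]
t=7: x=[0.1500 5.2700 18.1900 6.2400 1.2100 2.9700 3.8800 1.0600 0.0300 0.0000] k=[0 7 16 8 1 4 2 2 0 0]
t=8: x=[0.2100 7.0600 15.4900 8.0300 1.3000 3.8500 2.0600 1.9400 0.0600 0.0000] k=[2 5 13 10 0 2 2 4 1 0]
t=9: x=[2.0900 5.1500 12.6700 9.7900 0.3600 1.9400 2.0600 3.8500 1.0600 0.0300] k=[4 5 14 12 0 3 3 5 0 0]
t=10: x=[4.0300 5.2400 13.6700 11.7000 0.4500 2.9100 3.0600 4.7900 0.1500 0.0000] k=[5 4 14 14 0 5 2 3 0 0]
t=11: x=[4.9700 4.3300 13.7000 13.5800 0.5700 4.7600 2.1200 2.8800 0.0900 0.0000] k=[7 5 14 15 3 6 1 2 0 0]

[0.3333, 0.2381, 0.6667, 0.7143, 0.1429, 0.2857, 0.0476, 0.0952, 0.0000, 0.0000]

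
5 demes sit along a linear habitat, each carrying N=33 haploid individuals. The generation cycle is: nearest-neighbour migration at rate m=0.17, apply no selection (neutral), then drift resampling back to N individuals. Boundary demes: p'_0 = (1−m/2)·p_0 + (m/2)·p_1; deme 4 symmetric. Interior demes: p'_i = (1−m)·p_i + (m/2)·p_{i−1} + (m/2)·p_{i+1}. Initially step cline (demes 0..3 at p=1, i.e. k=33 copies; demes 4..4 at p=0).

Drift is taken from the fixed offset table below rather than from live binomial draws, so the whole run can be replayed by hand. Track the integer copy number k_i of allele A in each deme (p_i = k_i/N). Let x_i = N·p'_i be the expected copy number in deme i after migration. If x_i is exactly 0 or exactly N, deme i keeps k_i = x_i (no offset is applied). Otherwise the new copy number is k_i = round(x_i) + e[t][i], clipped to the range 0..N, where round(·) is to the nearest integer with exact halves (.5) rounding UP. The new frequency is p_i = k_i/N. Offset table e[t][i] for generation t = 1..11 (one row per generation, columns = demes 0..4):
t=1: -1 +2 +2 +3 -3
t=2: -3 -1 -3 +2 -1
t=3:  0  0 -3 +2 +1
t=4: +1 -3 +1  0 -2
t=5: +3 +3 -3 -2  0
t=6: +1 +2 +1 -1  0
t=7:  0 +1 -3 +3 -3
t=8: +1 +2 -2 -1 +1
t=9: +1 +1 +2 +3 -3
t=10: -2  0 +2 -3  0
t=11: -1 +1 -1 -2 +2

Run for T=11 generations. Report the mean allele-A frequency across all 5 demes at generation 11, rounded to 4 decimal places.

t=0: k=[33 33 33 33 0]
t=1: x=[33.0000 33.0000 33.0000 30.1950 2.8050] k=[33 33 33 33 0]
t=2: x=[33.0000 33.0000 33.0000 30.1950 2.8050] k=[33 33 33 32 2]
t=3: x=[33.0000 33.0000 32.9150 29.5350 4.5500] k=[33 33 30 32 6]
t=4: x=[33.0000 32.7450 30.4250 29.6200 8.2100] k=[33 30 31 30 6]
t=5: x=[32.7450 30.3400 30.8300 28.0450 8.0400] k=[33 33 28 26 8]
t=6: x=[33.0000 32.5750 28.2550 24.6400 9.5300] k=[33 33 29 24 10]
t=7: x=[33.0000 32.6600 28.9150 23.2350 11.1900] k=[33 33 26 26 8]
t=8: x=[33.0000 32.4050 26.5950 24.4700 9.5300] k=[33 33 25 23 11]
t=9: x=[33.0000 32.3200 25.5100 22.1500 12.0200] k=[33 33 28 25 9]
t=10: x=[33.0000 32.5750 28.1700 23.8950 10.3600] k=[33 33 30 21 10]
t=11: x=[33.0000 32.7450 29.4900 20.8300 10.9350] k=[33 33 28 19 13]

0.7636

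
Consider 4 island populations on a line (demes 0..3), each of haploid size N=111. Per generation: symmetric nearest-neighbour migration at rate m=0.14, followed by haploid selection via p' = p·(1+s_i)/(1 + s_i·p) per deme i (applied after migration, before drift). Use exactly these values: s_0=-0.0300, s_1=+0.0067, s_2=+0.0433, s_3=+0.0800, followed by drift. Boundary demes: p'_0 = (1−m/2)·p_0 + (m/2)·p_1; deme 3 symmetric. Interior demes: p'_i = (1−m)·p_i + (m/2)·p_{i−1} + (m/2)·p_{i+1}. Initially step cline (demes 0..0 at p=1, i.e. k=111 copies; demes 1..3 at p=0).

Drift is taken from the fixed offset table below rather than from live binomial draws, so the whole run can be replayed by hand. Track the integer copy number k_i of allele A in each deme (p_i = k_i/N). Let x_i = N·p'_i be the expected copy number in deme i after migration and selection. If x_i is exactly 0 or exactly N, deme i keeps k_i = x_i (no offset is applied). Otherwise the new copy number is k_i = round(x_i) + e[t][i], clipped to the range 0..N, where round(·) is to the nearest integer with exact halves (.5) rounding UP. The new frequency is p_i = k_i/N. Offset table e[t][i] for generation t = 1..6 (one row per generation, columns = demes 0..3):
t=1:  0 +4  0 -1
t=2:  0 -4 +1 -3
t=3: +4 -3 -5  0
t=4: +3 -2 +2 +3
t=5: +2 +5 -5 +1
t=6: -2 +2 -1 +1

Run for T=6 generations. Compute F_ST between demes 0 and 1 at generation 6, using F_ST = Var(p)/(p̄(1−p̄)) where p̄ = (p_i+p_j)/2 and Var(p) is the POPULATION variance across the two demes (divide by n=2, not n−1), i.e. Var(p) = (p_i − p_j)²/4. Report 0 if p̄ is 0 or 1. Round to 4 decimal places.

0.1949

t=0: k=[111 0 0 0]
t=1: x=[103.0070 7.8184 0.0000 0.0000] k=[103 12 0 0]
t=2: x=[96.2446 17.6288 0.8761 0.0000] k=[96 14 2 0]
t=3: x=[89.7414 19.0049 2.8139 0.1512] k=[94 16 0 0]
t=4: x=[87.9894 20.4512 1.1680 0.0000] k=[91 18 3 0]
t=5: x=[85.2933 22.1783 4.0003 0.2268] k=[87 27 0 1]
t=6: x=[82.1545 29.4543 2.0433 1.0037] k=[80 31 1 2]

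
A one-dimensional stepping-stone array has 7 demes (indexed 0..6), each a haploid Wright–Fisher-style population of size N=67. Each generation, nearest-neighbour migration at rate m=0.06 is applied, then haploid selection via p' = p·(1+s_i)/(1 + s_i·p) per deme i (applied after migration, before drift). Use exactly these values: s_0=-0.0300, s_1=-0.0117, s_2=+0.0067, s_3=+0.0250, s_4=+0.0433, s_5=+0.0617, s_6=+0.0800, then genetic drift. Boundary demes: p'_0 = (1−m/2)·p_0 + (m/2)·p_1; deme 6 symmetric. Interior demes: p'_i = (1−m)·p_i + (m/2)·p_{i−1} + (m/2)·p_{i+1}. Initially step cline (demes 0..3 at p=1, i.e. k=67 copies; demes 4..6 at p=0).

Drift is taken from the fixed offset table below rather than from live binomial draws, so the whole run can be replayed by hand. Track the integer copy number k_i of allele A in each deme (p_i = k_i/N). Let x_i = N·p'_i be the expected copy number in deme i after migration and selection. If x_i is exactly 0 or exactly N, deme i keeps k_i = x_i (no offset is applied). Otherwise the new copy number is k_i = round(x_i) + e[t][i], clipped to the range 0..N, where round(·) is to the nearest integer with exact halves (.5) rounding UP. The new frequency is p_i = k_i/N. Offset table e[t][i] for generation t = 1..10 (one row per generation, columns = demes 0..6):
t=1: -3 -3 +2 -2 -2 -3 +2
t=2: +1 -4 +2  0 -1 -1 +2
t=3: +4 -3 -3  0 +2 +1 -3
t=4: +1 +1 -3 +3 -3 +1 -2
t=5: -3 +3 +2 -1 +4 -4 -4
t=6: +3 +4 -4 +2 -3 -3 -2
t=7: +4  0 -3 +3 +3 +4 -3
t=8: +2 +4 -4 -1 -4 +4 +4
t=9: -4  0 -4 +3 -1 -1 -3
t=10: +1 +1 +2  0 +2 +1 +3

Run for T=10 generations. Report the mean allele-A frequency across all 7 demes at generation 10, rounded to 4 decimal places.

0.5885

t=0: k=[67 67 67 67 0 0 0]
t=1: x=[67.0000 67.0000 67.0000 65.0376 2.0943 0.0000 0.0000] k=[67 67 67 63 0 0 0]
t=2: x=[67.0000 67.0000 66.8808 61.3589 1.9694 0.0000 0.0000] k=[67 67 67 61 1 0 0]
t=3: x=[67.0000 67.0000 66.8212 59.5452 2.8848 0.0319 0.0000] k=[67 67 64 60 5 1 0]
t=4: x=[67.0000 66.9089 63.9893 58.6521 6.7841 1.1561 0.0324] k=[67 67 61 62 4 2 0]
t=5: x=[67.0000 66.8179 61.2452 60.3788 5.9043 2.1195 0.0648] k=[67 67 63 59 10 0 0]
t=6: x=[67.0000 66.8786 63.0250 57.8469 11.5701 0.3184 0.0000] k=[67 67 59 60 9 0 0]
t=7: x=[67.0000 66.7572 59.3155 58.6227 10.6337 0.2866 0.0000] k=[67 67 56 62 14 4 0]
t=8: x=[67.0000 66.6661 56.5689 60.5259 15.6425 4.4209 0.1296] k=[67 67 53 60 12 8 4]
t=9: x=[67.0000 66.5751 53.7013 58.5343 13.7781 8.4315 4.4278] k=[67 67 50 62 13 7 1]
t=10: x=[67.0000 66.4840 50.9516 60.3200 14.7723 7.3843 1.2726] k=[67 67 53 60 17 8 4]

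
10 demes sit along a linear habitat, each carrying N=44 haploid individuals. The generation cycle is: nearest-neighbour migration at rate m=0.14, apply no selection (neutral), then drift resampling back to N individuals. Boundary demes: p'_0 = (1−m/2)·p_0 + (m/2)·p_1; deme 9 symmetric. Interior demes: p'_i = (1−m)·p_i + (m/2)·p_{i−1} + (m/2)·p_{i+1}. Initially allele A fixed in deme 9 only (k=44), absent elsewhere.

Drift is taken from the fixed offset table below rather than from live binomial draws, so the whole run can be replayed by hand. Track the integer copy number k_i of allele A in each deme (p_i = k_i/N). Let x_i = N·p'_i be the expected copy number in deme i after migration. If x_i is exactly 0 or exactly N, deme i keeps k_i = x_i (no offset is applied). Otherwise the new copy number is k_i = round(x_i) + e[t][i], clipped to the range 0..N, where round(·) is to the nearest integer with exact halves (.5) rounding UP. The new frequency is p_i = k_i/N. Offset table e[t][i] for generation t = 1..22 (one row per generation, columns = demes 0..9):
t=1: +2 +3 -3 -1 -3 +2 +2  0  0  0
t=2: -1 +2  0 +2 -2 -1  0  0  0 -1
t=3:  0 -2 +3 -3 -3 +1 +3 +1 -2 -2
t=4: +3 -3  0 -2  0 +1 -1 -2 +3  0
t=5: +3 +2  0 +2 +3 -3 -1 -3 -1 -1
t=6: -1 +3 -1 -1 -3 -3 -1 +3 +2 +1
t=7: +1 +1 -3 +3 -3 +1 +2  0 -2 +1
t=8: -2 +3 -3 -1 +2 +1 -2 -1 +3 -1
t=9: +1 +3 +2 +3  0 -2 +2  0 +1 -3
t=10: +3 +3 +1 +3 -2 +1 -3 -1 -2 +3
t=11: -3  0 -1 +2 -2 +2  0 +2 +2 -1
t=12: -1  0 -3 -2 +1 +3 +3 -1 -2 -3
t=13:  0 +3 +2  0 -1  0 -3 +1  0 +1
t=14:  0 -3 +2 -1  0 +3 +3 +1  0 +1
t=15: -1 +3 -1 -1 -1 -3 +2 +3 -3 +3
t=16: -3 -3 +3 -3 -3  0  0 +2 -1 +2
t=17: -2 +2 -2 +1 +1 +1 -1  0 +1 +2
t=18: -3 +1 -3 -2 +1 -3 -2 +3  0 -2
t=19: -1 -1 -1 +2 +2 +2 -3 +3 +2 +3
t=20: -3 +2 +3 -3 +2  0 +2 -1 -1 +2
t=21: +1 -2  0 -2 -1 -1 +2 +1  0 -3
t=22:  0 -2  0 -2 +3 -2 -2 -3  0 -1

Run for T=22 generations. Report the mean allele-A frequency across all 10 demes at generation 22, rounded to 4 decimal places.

t=0: k=[0 0 0 0 0 0 0 0 0 44]
t=1: x=[0.0000 0.0000 0.0000 0.0000 0.0000 0.0000 0.0000 0.0000 3.0800 40.9200] k=[0 0 0 0 0 0 0 0 3 41]
t=2: x=[0.0000 0.0000 0.0000 0.0000 0.0000 0.0000 0.0000 0.2100 5.4500 38.3400] k=[0 0 0 0 0 0 0 0 5 37]
t=3: x=[0.0000 0.0000 0.0000 0.0000 0.0000 0.0000 0.0000 0.3500 6.8900 34.7600] k=[0 0 0 0 0 0 0 1 5 33]
t=4: x=[0.0000 0.0000 0.0000 0.0000 0.0000 0.0000 0.0700 1.2100 6.6800 31.0400] k=[0 0 0 0 0 0 0 0 10 31]
t=5: x=[0.0000 0.0000 0.0000 0.0000 0.0000 0.0000 0.0000 0.7000 10.7700 29.5300] k=[0 0 0 0 0 0 0 0 10 29]
t=6: x=[0.0000 0.0000 0.0000 0.0000 0.0000 0.0000 0.0000 0.7000 10.6300 27.6700] k=[0 0 0 0 0 0 0 4 13 29]
t=7: x=[0.0000 0.0000 0.0000 0.0000 0.0000 0.0000 0.2800 4.3500 13.4900 27.8800] k=[0 0 0 0 0 0 2 4 11 29]
t=8: x=[0.0000 0.0000 0.0000 0.0000 0.0000 0.1400 2.0000 4.3500 11.7700 27.7400] k=[0 0 0 0 0 1 0 3 15 27]
t=9: x=[0.0000 0.0000 0.0000 0.0000 0.0700 0.8600 0.2800 3.6300 15.0000 26.1600] k=[0 0 0 0 0 0 2 4 16 23]
t=10: x=[0.0000 0.0000 0.0000 0.0000 0.0000 0.1400 2.0000 4.7000 15.6500 22.5100] k=[0 0 0 0 0 1 0 4 14 26]
t=11: x=[0.0000 0.0000 0.0000 0.0000 0.0700 0.8600 0.3500 4.4200 14.1400 25.1600] k=[0 0 0 0 0 3 0 6 16 24]
t=12: x=[0.0000 0.0000 0.0000 0.0000 0.2100 2.5800 0.6300 6.2800 15.8600 23.4400] k=[0 0 0 0 1 6 4 5 14 20]
t=13: x=[0.0000 0.0000 0.0000 0.0700 1.2800 5.5100 4.2100 5.5600 13.7900 19.5800] k=[0 0 0 0 0 6 1 7 14 21]
t=14: x=[0.0000 0.0000 0.0000 0.0000 0.4200 5.2300 1.7700 7.0700 14.0000 20.5100] k=[0 0 0 0 0 8 5 8 14 22]
t=15: x=[0.0000 0.0000 0.0000 0.0000 0.5600 7.2300 5.4200 8.2100 14.1400 21.4400] k=[0 0 0 0 0 4 7 11 11 24]
t=16: x=[0.0000 0.0000 0.0000 0.0000 0.2800 3.9300 7.0700 10.7200 11.9100 23.0900] k=[0 0 0 0 0 4 7 13 11 25]
t=17: x=[0.0000 0.0000 0.0000 0.0000 0.2800 3.9300 7.2100 12.4400 12.1200 24.0200] k=[0 0 0 0 1 5 6 12 13 26]
t=18: x=[0.0000 0.0000 0.0000 0.0700 1.2100 4.7900 6.3500 11.6500 13.8400 25.0900] k=[0 0 0 0 2 2 4 15 14 23]
t=19: x=[0.0000 0.0000 0.0000 0.1400 1.8600 2.1400 4.6300 14.1600 14.7000 22.3700] k=[0 0 0 2 4 4 2 17 17 25]
t=20: x=[0.0000 0.0000 0.1400 2.0000 3.8600 3.8600 3.1900 15.9500 17.5600 24.4400] k=[0 0 3 0 6 4 5 15 17 26]
t=21: x=[0.0000 0.2100 2.5800 0.6300 5.4400 4.2100 5.6300 14.4400 17.4900 25.3700] k=[0 0 3 0 4 3 8 15 17 22]
t=22: x=[0.0000 0.2100 2.5800 0.4900 3.6500 3.4200 8.1400 14.6500 17.2100 21.6500] k=[0 0 3 0 7 1 6 12 17 21]

0.1523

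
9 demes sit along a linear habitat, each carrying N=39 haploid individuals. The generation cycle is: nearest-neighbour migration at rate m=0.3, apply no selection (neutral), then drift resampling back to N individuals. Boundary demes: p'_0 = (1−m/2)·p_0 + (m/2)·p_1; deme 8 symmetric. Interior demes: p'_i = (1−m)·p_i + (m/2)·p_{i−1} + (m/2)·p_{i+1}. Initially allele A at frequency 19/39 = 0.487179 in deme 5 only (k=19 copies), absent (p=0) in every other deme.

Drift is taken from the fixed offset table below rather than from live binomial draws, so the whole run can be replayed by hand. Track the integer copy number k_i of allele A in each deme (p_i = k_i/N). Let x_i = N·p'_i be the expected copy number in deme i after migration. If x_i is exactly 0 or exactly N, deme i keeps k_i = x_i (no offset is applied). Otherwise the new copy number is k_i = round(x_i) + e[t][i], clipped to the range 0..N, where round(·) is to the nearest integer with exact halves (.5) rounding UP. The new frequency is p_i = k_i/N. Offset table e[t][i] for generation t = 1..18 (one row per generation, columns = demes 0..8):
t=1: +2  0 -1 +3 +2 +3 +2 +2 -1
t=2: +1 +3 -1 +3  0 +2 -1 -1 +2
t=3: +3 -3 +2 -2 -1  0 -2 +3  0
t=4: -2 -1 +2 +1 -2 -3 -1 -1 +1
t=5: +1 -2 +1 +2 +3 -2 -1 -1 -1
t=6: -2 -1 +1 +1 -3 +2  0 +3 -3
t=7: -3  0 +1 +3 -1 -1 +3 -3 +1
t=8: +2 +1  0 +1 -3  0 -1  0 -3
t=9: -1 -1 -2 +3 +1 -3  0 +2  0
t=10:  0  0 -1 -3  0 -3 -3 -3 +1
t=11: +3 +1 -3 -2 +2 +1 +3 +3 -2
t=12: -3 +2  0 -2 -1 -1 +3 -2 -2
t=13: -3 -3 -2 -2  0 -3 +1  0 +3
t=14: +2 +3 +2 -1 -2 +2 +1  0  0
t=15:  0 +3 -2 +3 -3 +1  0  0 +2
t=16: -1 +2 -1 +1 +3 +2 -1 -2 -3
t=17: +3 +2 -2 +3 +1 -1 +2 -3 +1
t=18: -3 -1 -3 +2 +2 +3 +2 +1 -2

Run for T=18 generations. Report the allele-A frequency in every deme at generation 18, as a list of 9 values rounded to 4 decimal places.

t=0: k=[0 0 0 0 0 19 0 0 0]
t=1: x=[0.0000 0.0000 0.0000 0.0000 2.8500 13.3000 2.8500 0.0000 0.0000] k=[0 0 0 0 5 16 5 0 0]
t=2: x=[0.0000 0.0000 0.0000 0.7500 5.9000 12.7000 5.9000 0.7500 0.0000] k=[0 0 0 4 6 15 5 0 0]
t=3: x=[0.0000 0.0000 0.6000 3.7000 7.0500 12.1500 5.7500 0.7500 0.0000] k=[0 0 3 2 6 12 4 4 0]
t=4: x=[0.0000 0.4500 2.4000 2.7500 6.3000 9.9000 5.2000 3.4000 0.6000] k=[0 0 4 4 4 7 4 2 2]
t=5: x=[0.0000 0.6000 3.4000 4.0000 4.4500 6.1000 4.1500 2.3000 2.0000] k=[0 0 4 6 7 4 3 1 1]
t=6: x=[0.0000 0.6000 3.7000 5.8500 6.4000 4.3000 2.8500 1.3000 1.0000] k=[0 0 5 7 3 6 3 4 0]
t=7: x=[0.0000 0.7500 4.5500 6.1000 4.0500 5.1000 3.6000 3.2500 0.6000] k=[0 1 6 9 3 4 7 0 2]
t=8: x=[0.1500 1.6000 5.7000 7.6500 4.0500 4.3000 5.5000 1.3500 1.7000] k=[2 3 6 9 1 4 5 1 0]
t=9: x=[2.1500 3.3000 6.0000 7.3500 2.6500 3.7000 4.2500 1.4500 0.1500] k=[1 2 4 10 4 1 4 3 0]
t=10: x=[1.1500 2.1500 4.6000 8.2000 4.4500 1.9000 3.4000 2.7000 0.4500] k=[1 2 4 5 4 0 0 0 1]
t=11: x=[1.1500 2.1500 3.8500 4.7000 3.5500 0.6000 0.0000 0.1500 0.8500] k=[4 3 1 3 6 2 0 3 0]
t=12: x=[3.8500 2.8500 1.6000 3.1500 4.9500 2.3000 0.7500 2.1000 0.4500] k=[1 5 2 1 4 1 4 0 0]
t=13: x=[1.6000 3.9500 2.3000 1.6000 3.1000 1.9000 2.9500 0.6000 0.0000] k=[0 1 0 0 3 0 4 1 0]
t=14: x=[0.1500 0.7000 0.1500 0.4500 2.1000 1.0500 2.9500 1.3000 0.1500] k=[2 4 2 0 0 3 4 1 0]
t=15: x=[2.3000 3.4000 2.0000 0.3000 0.4500 2.7000 3.4000 1.3000 0.1500] k=[2 6 0 3 0 4 3 1 2]
t=16: x=[2.6000 4.5000 1.3500 2.1000 1.0500 3.2500 2.8500 1.4500 1.8500] k=[2 7 0 3 4 5 2 0 0]
t=17: x=[2.7500 5.2000 1.5000 2.7000 4.0000 4.4000 2.1500 0.3000 0.0000] k=[6 7 0 6 5 3 4 0 0]
t=18: x=[6.1500 5.8000 1.9500 4.9500 4.8500 3.4500 3.2500 0.6000 0.0000] k=[3 5 0 7 7 6 5 2 0]

[0.0769, 0.1282, 0.0000, 0.1795, 0.1795, 0.1538, 0.1282, 0.0513, 0.0000]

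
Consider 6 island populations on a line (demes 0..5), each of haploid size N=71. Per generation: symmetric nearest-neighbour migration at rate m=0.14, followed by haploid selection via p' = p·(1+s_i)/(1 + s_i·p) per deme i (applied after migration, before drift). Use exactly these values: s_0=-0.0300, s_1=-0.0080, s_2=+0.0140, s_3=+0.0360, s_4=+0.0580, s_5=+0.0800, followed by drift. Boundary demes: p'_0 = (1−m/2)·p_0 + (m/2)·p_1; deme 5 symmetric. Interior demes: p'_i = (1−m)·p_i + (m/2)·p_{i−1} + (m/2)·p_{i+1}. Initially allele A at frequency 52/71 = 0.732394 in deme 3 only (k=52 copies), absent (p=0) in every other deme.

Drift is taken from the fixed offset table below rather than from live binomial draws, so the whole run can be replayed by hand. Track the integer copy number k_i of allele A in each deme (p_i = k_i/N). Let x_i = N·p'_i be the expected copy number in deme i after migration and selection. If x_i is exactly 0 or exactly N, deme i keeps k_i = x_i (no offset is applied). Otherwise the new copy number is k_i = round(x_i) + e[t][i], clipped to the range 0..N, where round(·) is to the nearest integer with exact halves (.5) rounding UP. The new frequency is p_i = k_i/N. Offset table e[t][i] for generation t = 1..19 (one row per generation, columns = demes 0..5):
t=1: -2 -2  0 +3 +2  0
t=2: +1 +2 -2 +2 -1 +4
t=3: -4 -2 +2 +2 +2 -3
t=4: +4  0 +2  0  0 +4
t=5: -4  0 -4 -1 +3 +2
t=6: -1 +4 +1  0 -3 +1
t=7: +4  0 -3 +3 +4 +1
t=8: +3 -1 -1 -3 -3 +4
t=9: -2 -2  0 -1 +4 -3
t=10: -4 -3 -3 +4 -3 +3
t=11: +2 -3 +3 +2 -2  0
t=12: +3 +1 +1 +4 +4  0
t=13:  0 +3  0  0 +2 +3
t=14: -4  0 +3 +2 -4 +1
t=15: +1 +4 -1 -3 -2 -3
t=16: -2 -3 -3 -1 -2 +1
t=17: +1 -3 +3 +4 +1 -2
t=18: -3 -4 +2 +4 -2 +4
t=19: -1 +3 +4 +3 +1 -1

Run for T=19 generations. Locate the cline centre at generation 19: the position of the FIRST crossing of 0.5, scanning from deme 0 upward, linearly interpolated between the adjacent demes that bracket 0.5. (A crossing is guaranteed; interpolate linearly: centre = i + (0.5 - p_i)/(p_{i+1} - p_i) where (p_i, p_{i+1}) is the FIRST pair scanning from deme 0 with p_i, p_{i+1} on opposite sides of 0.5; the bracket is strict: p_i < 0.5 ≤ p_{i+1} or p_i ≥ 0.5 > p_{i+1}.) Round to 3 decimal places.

2.792

t=0: k=[0 0 0 52 0 0]
t=1: x=[0.0000 0.0000 3.6883 45.3027 3.8397 0.0000] k=[0 0 4 48 6 0]
t=2: x=[0.0000 0.2778 6.8860 42.5848 8.9519 0.4534] k=[0 2 5 45 8 4]
t=3: x=[0.1358 2.0539 7.6848 40.2280 10.8169 4.6002] k=[0 0 10 42 13 2]
t=4: x=[0.0000 0.6945 11.6750 38.3545 14.9134 2.9823] k=[0 1 14 38 15 7]
t=5: x=[0.0679 1.8257 14.9333 35.3376 16.7611 8.0958] k=[0 2 11 34 20 10]
t=6: x=[0.1358 2.4708 12.1191 32.0306 21.1066 11.4183] k=[0 6 13 32 18 12]
t=7: x=[0.4075 6.0256 13.9956 30.3027 19.3432 13.2285] k=[4 6 11 33 23 14]
t=8: x=[4.0228 6.1646 12.3310 31.3780 23.9566 15.5442] k=[7 5 11 28 21 20]
t=9: x=[6.6735 5.5190 11.9071 26.9084 22.2726 21.1963] k=[5 4 12 26 26 18]
t=10: x=[4.7921 4.5954 12.5631 25.5960 26.3676 19.6342] k=[1 2 10 30 23 23]
t=11: x=[1.0384 2.4708 10.9683 28.7127 24.3845 24.2125] k=[3 0 14 31 22 24]
t=12: x=[2.7095 1.1806 14.3687 29.7897 23.6507 25.0942] k=[6 2 15 34 28 25]
t=13: x=[5.5618 3.1656 15.5885 32.8734 29.1739 26.4748] k=[6 6 16 33 31 29]
t=14: x=[5.8348 6.6514 16.6667 32.2916 31.9879 30.4707] k=[2 7 20 34 28 31]
t=15: x=[2.2818 7.5059 20.2708 33.2244 29.5983 32.1382] k=[3 12 19 30 28 29]
t=16: x=[3.5265 11.7809 19.4759 29.6992 29.1739 30.2581] k=[2 9 16 29 27 31]
t=17: x=[2.4178 8.9371 16.5961 28.5516 28.3748 32.0676] k=[3 6 20 33 29 30]
t=18: x=[3.1179 6.7210 20.1299 32.4321 30.3252 31.2699] k=[0 3 22 36 28 35]
t=19: x=[0.2037 4.0889 21.8598 35.0875 30.0224 35.8758] k=[0 7 26 38 31 35]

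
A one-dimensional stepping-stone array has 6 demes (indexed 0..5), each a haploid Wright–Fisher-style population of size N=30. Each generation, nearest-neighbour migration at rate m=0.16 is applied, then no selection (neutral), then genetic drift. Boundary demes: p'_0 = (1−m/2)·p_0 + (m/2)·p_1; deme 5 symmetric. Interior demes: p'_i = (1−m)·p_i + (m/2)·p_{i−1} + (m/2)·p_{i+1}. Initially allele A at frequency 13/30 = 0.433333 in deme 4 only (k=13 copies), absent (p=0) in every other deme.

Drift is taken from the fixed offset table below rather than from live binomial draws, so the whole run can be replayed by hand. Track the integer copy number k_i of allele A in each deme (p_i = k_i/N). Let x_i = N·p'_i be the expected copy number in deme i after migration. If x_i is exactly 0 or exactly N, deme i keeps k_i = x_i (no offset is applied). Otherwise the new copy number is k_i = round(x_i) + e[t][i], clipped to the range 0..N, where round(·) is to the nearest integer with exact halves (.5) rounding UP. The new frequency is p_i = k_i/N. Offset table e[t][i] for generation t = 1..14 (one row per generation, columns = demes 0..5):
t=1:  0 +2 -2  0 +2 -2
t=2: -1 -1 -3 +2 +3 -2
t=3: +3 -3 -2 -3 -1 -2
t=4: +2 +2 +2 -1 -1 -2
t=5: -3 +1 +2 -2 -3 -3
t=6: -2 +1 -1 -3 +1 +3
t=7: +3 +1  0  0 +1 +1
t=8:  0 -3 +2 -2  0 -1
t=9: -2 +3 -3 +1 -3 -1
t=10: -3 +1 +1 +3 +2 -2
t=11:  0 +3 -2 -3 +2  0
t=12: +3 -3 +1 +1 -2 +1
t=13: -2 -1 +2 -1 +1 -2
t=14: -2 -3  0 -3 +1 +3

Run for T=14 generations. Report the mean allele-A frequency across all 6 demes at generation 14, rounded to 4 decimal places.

0.0611

t=0: k=[0 0 0 0 13 0]
t=1: x=[0.0000 0.0000 0.0000 1.0400 10.9200 1.0400] k=[0 0 0 1 13 0]
t=2: x=[0.0000 0.0000 0.0800 1.8800 11.0000 1.0400] k=[0 0 0 4 14 0]
t=3: x=[0.0000 0.0000 0.3200 4.4800 12.0800 1.1200] k=[0 0 0 1 11 0]
t=4: x=[0.0000 0.0000 0.0800 1.7200 9.3200 0.8800] k=[0 0 2 1 8 0]
t=5: x=[0.0000 0.1600 1.7600 1.6400 6.8000 0.6400] k=[0 1 4 0 4 0]
t=6: x=[0.0800 1.1600 3.4400 0.6400 3.3600 0.3200] k=[0 2 2 0 4 3]
t=7: x=[0.1600 1.8400 1.8400 0.4800 3.6000 3.0800] k=[3 3 2 0 5 4]
t=8: x=[3.0000 2.9200 1.9200 0.5600 4.5200 4.0800] k=[3 0 4 0 5 3]
t=9: x=[2.7600 0.5600 3.3600 0.7200 4.4400 3.1600] k=[1 4 0 2 1 2]
t=10: x=[1.2400 3.4400 0.4800 1.7600 1.1600 1.9200] k=[0 4 1 5 3 0]
t=11: x=[0.3200 3.4400 1.5600 4.5200 2.9200 0.2400] k=[0 6 0 2 5 0]
t=12: x=[0.4800 5.0400 0.6400 2.0800 4.3600 0.4000] k=[3 2 2 3 2 1]
t=13: x=[2.9200 2.0800 2.0800 2.8400 2.0000 1.0800] k=[1 1 4 2 3 0]
t=14: x=[1.0000 1.2400 3.6000 2.2400 2.6800 0.2400] k=[0 0 4 0 4 3]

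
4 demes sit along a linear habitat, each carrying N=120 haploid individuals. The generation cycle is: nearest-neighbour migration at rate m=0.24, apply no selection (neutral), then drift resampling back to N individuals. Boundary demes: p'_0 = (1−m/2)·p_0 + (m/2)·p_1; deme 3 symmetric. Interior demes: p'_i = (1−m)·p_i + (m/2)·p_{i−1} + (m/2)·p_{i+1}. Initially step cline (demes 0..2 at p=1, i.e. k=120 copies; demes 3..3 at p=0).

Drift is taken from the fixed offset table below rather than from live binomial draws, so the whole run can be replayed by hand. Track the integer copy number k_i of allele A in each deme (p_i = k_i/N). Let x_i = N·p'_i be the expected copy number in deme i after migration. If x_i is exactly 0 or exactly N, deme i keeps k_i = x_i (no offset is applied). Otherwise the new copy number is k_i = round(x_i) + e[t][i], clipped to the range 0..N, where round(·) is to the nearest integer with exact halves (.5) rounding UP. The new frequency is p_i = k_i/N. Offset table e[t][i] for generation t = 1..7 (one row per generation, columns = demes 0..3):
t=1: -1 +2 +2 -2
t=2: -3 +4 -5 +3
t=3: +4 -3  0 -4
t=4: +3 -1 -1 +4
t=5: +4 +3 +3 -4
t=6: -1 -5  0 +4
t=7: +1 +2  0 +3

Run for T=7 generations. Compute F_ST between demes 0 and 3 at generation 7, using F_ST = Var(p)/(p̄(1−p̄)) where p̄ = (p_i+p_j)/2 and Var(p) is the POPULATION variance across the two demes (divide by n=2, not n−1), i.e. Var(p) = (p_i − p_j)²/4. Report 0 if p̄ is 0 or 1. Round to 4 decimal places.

t=0: k=[120 120 120 0]
t=1: x=[120.0000 120.0000 105.6000 14.4000] k=[120 120 108 12]
t=2: x=[120.0000 118.5600 97.9200 23.5200] k=[120 120 93 27]
t=3: x=[120.0000 116.7600 88.3200 34.9200] k=[120 114 88 31]
t=4: x=[119.2800 111.6000 84.2800 37.8400] k=[120 111 83 42]
t=5: x=[118.9200 108.7200 81.4400 46.9200] k=[120 112 84 43]
t=6: x=[119.0400 109.6000 82.4400 47.9200] k=[118 105 82 52]
t=7: x=[116.4400 103.8000 81.1600 55.6000] k=[117 106 81 59]

0.2987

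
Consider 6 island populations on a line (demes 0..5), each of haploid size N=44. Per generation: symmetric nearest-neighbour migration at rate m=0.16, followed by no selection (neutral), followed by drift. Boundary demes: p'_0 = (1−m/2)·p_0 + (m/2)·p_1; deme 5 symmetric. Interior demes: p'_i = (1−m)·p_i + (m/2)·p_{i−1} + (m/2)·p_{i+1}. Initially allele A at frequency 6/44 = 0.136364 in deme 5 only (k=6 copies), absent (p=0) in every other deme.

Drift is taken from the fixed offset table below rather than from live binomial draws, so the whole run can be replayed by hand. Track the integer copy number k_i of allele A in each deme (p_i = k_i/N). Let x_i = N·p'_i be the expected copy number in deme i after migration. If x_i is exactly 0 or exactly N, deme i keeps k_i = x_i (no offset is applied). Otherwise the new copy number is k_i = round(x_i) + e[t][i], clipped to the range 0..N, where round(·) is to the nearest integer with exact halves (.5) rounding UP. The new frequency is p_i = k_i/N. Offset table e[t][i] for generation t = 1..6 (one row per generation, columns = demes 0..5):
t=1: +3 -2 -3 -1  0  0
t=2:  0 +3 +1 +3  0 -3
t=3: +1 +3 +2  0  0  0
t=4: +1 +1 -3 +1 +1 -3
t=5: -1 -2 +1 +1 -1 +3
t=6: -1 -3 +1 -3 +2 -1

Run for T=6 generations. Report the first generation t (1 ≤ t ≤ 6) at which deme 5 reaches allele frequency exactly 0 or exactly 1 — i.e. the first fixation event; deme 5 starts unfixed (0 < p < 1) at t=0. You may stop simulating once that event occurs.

t=0: k=[0 0 0 0 0 6]
t=1: x=[0.0000 0.0000 0.0000 0.0000 0.4800 5.5200] k=[0 0 0 0 0 6]
t=2: x=[0.0000 0.0000 0.0000 0.0000 0.4800 5.5200] k=[0 0 0 0 0 3]
t=3: x=[0.0000 0.0000 0.0000 0.0000 0.2400 2.7600] k=[0 0 0 0 0 3]
t=4: x=[0.0000 0.0000 0.0000 0.0000 0.2400 2.7600] k=[0 0 0 0 1 0]

4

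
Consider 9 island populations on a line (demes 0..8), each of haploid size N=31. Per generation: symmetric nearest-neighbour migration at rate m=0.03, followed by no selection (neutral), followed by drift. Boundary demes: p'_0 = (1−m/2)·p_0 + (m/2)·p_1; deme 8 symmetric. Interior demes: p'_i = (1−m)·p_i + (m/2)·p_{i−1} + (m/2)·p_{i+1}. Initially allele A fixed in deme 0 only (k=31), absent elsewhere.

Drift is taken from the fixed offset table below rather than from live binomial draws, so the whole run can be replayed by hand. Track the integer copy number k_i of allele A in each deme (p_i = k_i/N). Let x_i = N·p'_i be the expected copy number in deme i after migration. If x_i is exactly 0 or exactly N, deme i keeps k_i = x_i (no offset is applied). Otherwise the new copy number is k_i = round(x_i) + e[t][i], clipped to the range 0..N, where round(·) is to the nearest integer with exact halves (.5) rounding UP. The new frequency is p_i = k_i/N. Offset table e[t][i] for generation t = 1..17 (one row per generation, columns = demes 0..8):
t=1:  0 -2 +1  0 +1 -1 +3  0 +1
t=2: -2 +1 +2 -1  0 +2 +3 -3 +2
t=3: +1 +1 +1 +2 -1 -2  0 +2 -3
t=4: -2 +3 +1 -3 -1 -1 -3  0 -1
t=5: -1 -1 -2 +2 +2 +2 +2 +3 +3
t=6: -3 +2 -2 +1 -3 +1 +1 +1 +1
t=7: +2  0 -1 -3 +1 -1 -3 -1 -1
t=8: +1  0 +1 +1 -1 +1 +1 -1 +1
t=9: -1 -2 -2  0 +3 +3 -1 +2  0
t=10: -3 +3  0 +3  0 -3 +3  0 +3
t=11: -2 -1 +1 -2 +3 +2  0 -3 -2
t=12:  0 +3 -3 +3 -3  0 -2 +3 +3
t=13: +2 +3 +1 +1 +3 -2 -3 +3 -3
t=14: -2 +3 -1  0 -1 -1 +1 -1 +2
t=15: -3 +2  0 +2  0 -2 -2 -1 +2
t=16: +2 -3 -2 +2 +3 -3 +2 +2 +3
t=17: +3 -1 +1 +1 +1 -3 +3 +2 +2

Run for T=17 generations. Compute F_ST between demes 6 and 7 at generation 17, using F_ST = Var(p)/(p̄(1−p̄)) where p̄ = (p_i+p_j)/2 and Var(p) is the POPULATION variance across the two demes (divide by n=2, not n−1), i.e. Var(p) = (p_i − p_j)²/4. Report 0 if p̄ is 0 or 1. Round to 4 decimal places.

0.0141

t=0: k=[31 0 0 0 0 0 0 0 0]
t=1: x=[30.5350 0.4650 0.0000 0.0000 0.0000 0.0000 0.0000 0.0000 0.0000] k=[31 0 0 0 0 0 0 0 0]
t=2: x=[30.5350 0.4650 0.0000 0.0000 0.0000 0.0000 0.0000 0.0000 0.0000] k=[29 1 0 0 0 0 0 0 0]
t=3: x=[28.5800 1.4050 0.0150 0.0000 0.0000 0.0000 0.0000 0.0000 0.0000] k=[30 2 1 0 0 0 0 0 0]
t=4: x=[29.5800 2.4050 1.0000 0.0150 0.0000 0.0000 0.0000 0.0000 0.0000] k=[28 5 2 0 0 0 0 0 0]
t=5: x=[27.6550 5.3000 2.0150 0.0300 0.0000 0.0000 0.0000 0.0000 0.0000] k=[27 4 0 2 0 0 0 0 0]
t=6: x=[26.6550 4.2850 0.0900 1.9400 0.0300 0.0000 0.0000 0.0000 0.0000] k=[24 6 0 3 0 0 0 0 0]
t=7: x=[23.7300 6.1800 0.1350 2.9100 0.0450 0.0000 0.0000 0.0000 0.0000] k=[26 6 0 0 1 0 0 0 0]
t=8: x=[25.7000 6.2100 0.0900 0.0150 0.9700 0.0150 0.0000 0.0000 0.0000] k=[27 6 1 1 0 1 0 0 0]
t=9: x=[26.6850 6.2400 1.0750 0.9850 0.0300 0.9700 0.0150 0.0000 0.0000] k=[26 4 0 1 3 4 0 0 0]
t=10: x=[25.6700 4.2700 0.0750 1.0150 2.9850 3.9250 0.0600 0.0000 0.0000] k=[23 7 0 4 3 1 3 0 0]
t=11: x=[22.7600 7.1350 0.1650 3.9250 2.9850 1.0600 2.9250 0.0450 0.0000] k=[21 6 1 2 6 3 3 0 0]
t=12: x=[20.7750 6.1500 1.0900 2.0450 5.8950 3.0450 2.9550 0.0450 0.0000] k=[21 9 0 5 3 3 1 3 0]
t=13: x=[20.8200 9.0450 0.2100 4.8950 3.0300 2.9700 1.0600 2.9250 0.0450] k=[23 12 1 6 6 1 0 6 0]
t=14: x=[22.8350 12.0000 1.2400 5.9250 5.9250 1.0600 0.1050 5.8200 0.0900] k=[21 15 0 6 5 0 1 5 2]
t=15: x=[20.9100 14.8650 0.3150 5.8950 4.9400 0.0900 1.0450 4.8950 2.0450] k=[18 17 0 8 5 0 0 4 4]
t=16: x=[17.9850 16.7600 0.3750 7.8350 4.9700 0.0750 0.0600 3.9400 4.0000] k=[20 14 0 10 8 0 2 6 7]
t=17: x=[19.9100 13.8800 0.3600 9.8200 7.9100 0.1500 2.0300 5.9550 6.9850] k=[23 13 1 11 9 0 5 8 9]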